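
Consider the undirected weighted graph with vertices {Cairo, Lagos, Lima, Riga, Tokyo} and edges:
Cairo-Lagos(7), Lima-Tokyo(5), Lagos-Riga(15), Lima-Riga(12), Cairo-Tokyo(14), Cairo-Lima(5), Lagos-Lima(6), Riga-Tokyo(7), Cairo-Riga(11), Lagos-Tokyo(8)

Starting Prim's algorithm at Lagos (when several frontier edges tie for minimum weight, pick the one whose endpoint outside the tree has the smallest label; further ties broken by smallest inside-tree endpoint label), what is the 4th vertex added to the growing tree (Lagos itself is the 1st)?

Prim's algorithm from Lagos:
Step 1: cheapest edge leaving the tree is Lagos-Lima (6); add Lima.
Step 2: cheapest edge leaving the tree is Cairo-Lima (5); add Cairo.
Step 3: cheapest edge leaving the tree is Lima-Tokyo (5); add Tokyo.
Step 4: cheapest edge leaving the tree is Riga-Tokyo (7); add Riga.
Vertex order: Lagos, Lima, Cairo, Tokyo, Riga. The 4th vertex is Tokyo.

Tokyo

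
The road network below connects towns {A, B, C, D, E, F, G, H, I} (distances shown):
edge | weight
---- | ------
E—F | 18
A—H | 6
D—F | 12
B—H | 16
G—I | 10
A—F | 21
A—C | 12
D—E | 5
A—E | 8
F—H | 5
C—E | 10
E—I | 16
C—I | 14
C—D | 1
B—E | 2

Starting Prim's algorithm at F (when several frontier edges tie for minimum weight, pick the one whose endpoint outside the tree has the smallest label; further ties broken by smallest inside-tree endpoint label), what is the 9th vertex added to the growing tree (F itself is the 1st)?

Prim, starting at F.
Step 1: cheapest edge leaving the tree is F—H (5); add H.
Step 2: cheapest edge leaving the tree is A—H (6); add A.
Step 3: cheapest edge leaving the tree is A—E (8); add E.
Step 4: cheapest edge leaving the tree is B—E (2); add B.
Step 5: cheapest edge leaving the tree is D—E (5); add D.
Step 6: cheapest edge leaving the tree is C—D (1); add C.
Step 7: cheapest edge leaving the tree is C—I (14); add I.
Step 8: cheapest edge leaving the tree is G—I (10); add G.
Vertex order: F, H, A, E, B, D, C, I, G. The 9th vertex is G.

G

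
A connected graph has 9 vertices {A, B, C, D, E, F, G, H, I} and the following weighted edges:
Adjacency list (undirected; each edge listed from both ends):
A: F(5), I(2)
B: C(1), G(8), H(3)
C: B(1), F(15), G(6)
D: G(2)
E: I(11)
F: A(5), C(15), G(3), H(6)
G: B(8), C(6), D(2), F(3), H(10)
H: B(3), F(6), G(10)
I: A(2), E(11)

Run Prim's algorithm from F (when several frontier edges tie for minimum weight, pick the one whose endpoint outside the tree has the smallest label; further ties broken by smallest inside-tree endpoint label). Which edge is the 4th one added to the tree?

A-I

Prim's algorithm from F:
Step 1: cheapest edge leaving the tree is F G (3); add G.
Step 2: cheapest edge leaving the tree is D G (2); add D.
Step 3: cheapest edge leaving the tree is A F (5); add A.
Step 4: cheapest edge leaving the tree is A I (2); add I.
Step 5: cheapest edge leaving the tree is C G (6); add C.
Step 6: cheapest edge leaving the tree is B C (1); add B.
Step 7: cheapest edge leaving the tree is B H (3); add H.
Step 8: cheapest edge leaving the tree is E I (11); add E.
The 4th edge added is A I.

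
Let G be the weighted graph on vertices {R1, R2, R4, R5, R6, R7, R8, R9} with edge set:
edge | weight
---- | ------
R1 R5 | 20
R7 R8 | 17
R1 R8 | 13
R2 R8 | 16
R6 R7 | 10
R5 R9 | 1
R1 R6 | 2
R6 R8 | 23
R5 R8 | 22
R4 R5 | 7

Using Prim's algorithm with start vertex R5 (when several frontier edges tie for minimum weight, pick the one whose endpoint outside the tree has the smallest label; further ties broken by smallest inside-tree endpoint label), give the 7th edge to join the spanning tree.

R2-R8

Prim's algorithm from R5:
Step 1: cheapest edge leaving the tree is R5 R9 (1); add R9.
Step 2: cheapest edge leaving the tree is R4 R5 (7); add R4.
Step 3: cheapest edge leaving the tree is R1 R5 (20); add R1.
Step 4: cheapest edge leaving the tree is R1 R6 (2); add R6.
Step 5: cheapest edge leaving the tree is R6 R7 (10); add R7.
Step 6: cheapest edge leaving the tree is R1 R8 (13); add R8.
Step 7: cheapest edge leaving the tree is R2 R8 (16); add R2.
The 7th edge added is R2 R8.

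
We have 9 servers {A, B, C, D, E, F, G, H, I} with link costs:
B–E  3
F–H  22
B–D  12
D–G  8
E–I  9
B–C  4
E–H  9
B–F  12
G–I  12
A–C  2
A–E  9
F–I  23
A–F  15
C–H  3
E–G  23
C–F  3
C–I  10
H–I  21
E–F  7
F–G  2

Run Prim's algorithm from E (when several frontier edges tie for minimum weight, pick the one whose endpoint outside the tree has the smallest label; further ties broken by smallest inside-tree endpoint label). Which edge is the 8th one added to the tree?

Prim's algorithm from E:
Step 1: cheapest edge leaving the tree is B–E (3); add B.
Step 2: cheapest edge leaving the tree is B–C (4); add C.
Step 3: cheapest edge leaving the tree is A–C (2); add A.
Step 4: cheapest edge leaving the tree is C–F (3); add F.
Step 5: cheapest edge leaving the tree is F–G (2); add G.
Step 6: cheapest edge leaving the tree is C–H (3); add H.
Step 7: cheapest edge leaving the tree is D–G (8); add D.
Step 8: cheapest edge leaving the tree is E–I (9); add I.
The 8th edge added is E–I.

E-I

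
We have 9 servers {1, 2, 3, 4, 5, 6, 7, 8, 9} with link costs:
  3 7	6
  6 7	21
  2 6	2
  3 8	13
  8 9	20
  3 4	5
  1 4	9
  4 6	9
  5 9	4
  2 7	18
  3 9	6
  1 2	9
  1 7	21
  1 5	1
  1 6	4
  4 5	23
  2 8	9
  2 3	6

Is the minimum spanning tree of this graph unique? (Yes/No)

Kruskal: consider edges lightest-first.
1 5 (1): add — endpoints in different components.
2 6 (2): add — endpoints in different components.
1 6 (4): add — endpoints in different components.
5 9 (4): add — endpoints in different components.
3 4 (5): add — endpoints in different components.
2 3 (6): add — endpoints in different components.
3 7 (6): add — endpoints in different components.
3 9 (6): skip — 3 and 9 already connected.
1 2 (9): skip — 1 and 2 already connected.
1 4 (9): skip — 1 and 4 already connected.
2 8 (9): add — endpoints in different components.
Non-tree edge 3 9 has weight 6, equal to the heaviest edge on its tree cycle — swapping gives another MST of the same weight. Not unique.

No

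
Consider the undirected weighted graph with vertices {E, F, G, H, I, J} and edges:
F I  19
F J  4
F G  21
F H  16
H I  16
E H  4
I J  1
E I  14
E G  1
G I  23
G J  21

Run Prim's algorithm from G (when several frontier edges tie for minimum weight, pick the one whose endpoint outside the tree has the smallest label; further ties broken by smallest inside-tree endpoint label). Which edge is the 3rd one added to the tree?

Prim's algorithm from G:
Step 1: frontier [E G 1, F G 21, G J 21, G I 23] → take E G (1); add E.
Step 2: frontier [E H 4, E I 14, F G 21, G J 21, G I 23] → take E H (4); add H.
Step 3: frontier [E I 14, F G 21, G J 21, G I 23, F H 16, H I 16] → take E I (14); add I.
Step 4: frontier [F G 21, G J 21, F H 16, I J 1, F I 19] → take I J (1); add J.
Step 5: frontier [F G 21, F H 16, F I 19, F J 4] → take F J (4); add F.
The 3rd edge added is E I.

E-I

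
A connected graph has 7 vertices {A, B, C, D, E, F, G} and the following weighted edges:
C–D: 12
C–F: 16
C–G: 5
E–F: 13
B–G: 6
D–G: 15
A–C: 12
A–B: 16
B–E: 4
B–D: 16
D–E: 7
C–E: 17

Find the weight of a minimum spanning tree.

Grow the tree from A using Prim:
Step 1: frontier [A–C 12, A–B 16] → take A–C (12); add C.
Step 2: frontier [A–B 16, C–G 5, C–D 12, C–F 16, C–E 17] → take C–G (5); add G.
Step 3: frontier [A–B 16, C–D 12, C–F 16, C–E 17, B–G 6, D–G 15] → take B–G (6); add B.
Step 4: frontier [B–E 4, B–D 16, C–D 12, C–F 16, C–E 17, D–G 15] → take B–E (4); add E.
Step 5: frontier [B–D 16, C–D 12, C–F 16, D–E 7, E–F 13, D–G 15] → take D–E (7); add D.
Step 6: frontier [C–F 16, E–F 13] → take E–F (13); add F.
MST edges: A–C, C–G, B–G, B–E, D–E, E–F; total weight 12+5+6+4+7+13 = 47.

47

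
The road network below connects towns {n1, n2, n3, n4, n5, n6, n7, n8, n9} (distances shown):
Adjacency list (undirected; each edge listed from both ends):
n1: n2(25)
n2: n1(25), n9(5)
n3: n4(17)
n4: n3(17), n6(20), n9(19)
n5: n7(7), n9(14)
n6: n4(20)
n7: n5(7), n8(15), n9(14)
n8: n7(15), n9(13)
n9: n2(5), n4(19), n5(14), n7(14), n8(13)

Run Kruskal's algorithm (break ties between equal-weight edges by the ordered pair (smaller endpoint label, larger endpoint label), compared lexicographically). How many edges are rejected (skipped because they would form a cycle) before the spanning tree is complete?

2

Kruskal: consider edges lightest-first.
n2-n9 (5): add — endpoints in different components.
n5-n7 (7): add — endpoints in different components.
n8-n9 (13): add — endpoints in different components.
n5-n9 (14): add — endpoints in different components.
n7-n9 (14): skip — n9 and n7 already connected.
n7-n8 (15): skip — n7 and n8 already connected.
n3-n4 (17): add — endpoints in different components.
n4-n9 (19): add — endpoints in different components.
n4-n6 (20): add — endpoints in different components.
n1-n2 (25): add — endpoints in different components.
Edges rejected before the tree was complete: 2.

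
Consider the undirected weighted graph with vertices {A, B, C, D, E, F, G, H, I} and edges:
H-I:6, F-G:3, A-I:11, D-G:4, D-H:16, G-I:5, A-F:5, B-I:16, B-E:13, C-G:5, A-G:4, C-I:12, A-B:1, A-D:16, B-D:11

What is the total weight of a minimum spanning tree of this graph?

Prim, starting at G.
Step 1: cheapest edge leaving the tree is F-G (3); add F.
Step 2: cheapest edge leaving the tree is A-G (4); add A.
Step 3: cheapest edge leaving the tree is A-B (1); add B.
Step 4: cheapest edge leaving the tree is D-G (4); add D.
Step 5: cheapest edge leaving the tree is C-G (5); add C.
Step 6: cheapest edge leaving the tree is G-I (5); add I.
Step 7: cheapest edge leaving the tree is H-I (6); add H.
Step 8: cheapest edge leaving the tree is B-E (13); add E.
MST edges: F-G, A-G, A-B, D-G, C-G, G-I, H-I, B-E; total weight 3+4+1+4+5+5+6+13 = 41.

41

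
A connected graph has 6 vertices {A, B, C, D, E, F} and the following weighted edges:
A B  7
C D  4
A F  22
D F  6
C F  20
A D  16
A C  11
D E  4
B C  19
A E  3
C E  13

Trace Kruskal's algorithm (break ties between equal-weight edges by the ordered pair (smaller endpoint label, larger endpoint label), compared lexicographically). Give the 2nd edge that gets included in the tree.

Sort edges by weight, then run Kruskal:
A E (3): add. Components now {A,E} {B} {C} {D} {F}
C D (4): add. Components now {A,E} {B} {C,D} {F}
D E (4): add. Components now {A,C,D,E} {B} {F}
D F (6): add. Components now {A,C,D,E,F} {B}
A B (7): add. Components now {A,B,C,D,E,F}
The 2nd edge added is C D.

C-D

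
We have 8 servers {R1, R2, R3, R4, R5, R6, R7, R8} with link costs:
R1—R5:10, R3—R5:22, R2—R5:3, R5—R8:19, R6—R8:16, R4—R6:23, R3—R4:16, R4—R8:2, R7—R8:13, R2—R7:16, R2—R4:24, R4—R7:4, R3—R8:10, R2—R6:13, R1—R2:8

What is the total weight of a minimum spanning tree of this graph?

56

Kruskal: consider edges lightest-first.
R4—R8 (2): add — endpoints in different components.
R2—R5 (3): add — endpoints in different components.
R4—R7 (4): add — endpoints in different components.
R1—R2 (8): add — endpoints in different components.
R1—R5 (10): skip — R5 and R1 already connected.
R3—R8 (10): add — endpoints in different components.
R2—R6 (13): add — endpoints in different components.
R7—R8 (13): skip — R8 and R7 already connected.
R2—R7 (16): add — endpoints in different components.
MST edges: R4—R8, R2—R5, R4—R7, R1—R2, R3—R8, R2—R6, R2—R7; total weight 2+3+4+8+10+13+16 = 56.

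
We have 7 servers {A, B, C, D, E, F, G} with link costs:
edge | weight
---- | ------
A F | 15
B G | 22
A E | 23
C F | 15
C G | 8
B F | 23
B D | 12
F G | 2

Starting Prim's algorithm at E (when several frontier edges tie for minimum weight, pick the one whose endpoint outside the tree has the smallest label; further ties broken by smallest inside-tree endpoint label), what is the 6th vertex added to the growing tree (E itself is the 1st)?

B

Grow the tree from E using Prim:
Step 1: frontier [A E 23] → take A E (23); add A.
Step 2: frontier [A F 15] → take A F (15); add F.
Step 3: frontier [F G 2, C F 15, B F 23] → take F G (2); add G.
Step 4: frontier [C F 15, B F 23, C G 8, B G 22] → take C G (8); add C.
Step 5: frontier [B F 23, B G 22] → take B G (22); add B.
Step 6: frontier [B D 12] → take B D (12); add D.
Vertex order: E, A, F, G, C, B, D. The 6th vertex is B.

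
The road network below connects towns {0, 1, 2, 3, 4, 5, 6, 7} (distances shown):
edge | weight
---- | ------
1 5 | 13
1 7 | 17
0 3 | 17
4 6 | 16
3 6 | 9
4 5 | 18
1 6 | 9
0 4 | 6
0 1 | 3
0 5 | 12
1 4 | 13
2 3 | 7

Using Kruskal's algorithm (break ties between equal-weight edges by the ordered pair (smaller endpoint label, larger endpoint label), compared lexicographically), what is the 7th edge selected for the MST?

Kruskal: consider edges lightest-first.
0 1 (3): add — endpoints in different components.
0 4 (6): add — endpoints in different components.
2 3 (7): add — endpoints in different components.
1 6 (9): add — endpoints in different components.
3 6 (9): add — endpoints in different components.
0 5 (12): add — endpoints in different components.
1 4 (13): skip — 1 and 4 already connected.
1 5 (13): skip — 1 and 5 already connected.
4 6 (16): skip — 4 and 6 already connected.
0 3 (17): skip — 0 and 3 already connected.
1 7 (17): add — endpoints in different components.
The 7th edge added is 1 7.

1-7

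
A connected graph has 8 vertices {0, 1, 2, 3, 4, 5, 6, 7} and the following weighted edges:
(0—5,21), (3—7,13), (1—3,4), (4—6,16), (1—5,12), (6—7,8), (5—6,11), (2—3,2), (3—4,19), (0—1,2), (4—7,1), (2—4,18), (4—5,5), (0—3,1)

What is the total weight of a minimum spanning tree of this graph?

Prim, starting at 6.
Step 1: cheapest edge leaving the tree is 6—7 (8); add 7.
Step 2: cheapest edge leaving the tree is 4—7 (1); add 4.
Step 3: cheapest edge leaving the tree is 4—5 (5); add 5.
Step 4: cheapest edge leaving the tree is 1—5 (12); add 1.
Step 5: cheapest edge leaving the tree is 0—1 (2); add 0.
Step 6: cheapest edge leaving the tree is 0—3 (1); add 3.
Step 7: cheapest edge leaving the tree is 2—3 (2); add 2.
MST edges: 6—7, 4—7, 4—5, 1—5, 0—1, 0—3, 2—3; total weight 8+1+5+12+2+1+2 = 31.

31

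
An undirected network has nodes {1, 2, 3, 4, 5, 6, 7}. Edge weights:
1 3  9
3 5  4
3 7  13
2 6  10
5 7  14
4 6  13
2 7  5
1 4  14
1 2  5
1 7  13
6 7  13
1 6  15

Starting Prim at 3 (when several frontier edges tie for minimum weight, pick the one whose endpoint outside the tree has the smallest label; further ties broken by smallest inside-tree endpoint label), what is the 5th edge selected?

Grow the tree from 3 using Prim:
Step 1: cheapest edge leaving the tree is 3 5 (4); add 5.
Step 2: cheapest edge leaving the tree is 1 3 (9); add 1.
Step 3: cheapest edge leaving the tree is 1 2 (5); add 2.
Step 4: cheapest edge leaving the tree is 2 7 (5); add 7.
Step 5: cheapest edge leaving the tree is 2 6 (10); add 6.
Step 6: cheapest edge leaving the tree is 4 6 (13); add 4.
The 5th edge added is 2 6.

2-6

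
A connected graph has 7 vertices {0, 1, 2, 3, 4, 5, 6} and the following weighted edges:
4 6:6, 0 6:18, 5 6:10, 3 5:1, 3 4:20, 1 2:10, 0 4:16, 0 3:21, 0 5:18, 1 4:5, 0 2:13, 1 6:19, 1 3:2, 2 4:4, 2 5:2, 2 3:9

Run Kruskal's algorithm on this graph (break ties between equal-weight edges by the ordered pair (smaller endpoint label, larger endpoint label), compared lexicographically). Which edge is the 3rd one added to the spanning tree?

Sort edges by weight, then run Kruskal:
3 5 (1): add. Components now {0} {1} {2} {3,5} {4} {6}
1 3 (2): add. Components now {0} {1,3,5} {2} {4} {6}
2 5 (2): add. Components now {0} {1,2,3,5} {4} {6}
2 4 (4): add. Components now {0} {1,2,3,4,5} {6}
1 4 (5): skip — 1 and 4 already connected.
4 6 (6): add. Components now {0} {1,2,3,4,5,6}
2 3 (9): skip — 2 and 3 already connected.
1 2 (10): skip — 1 and 2 already connected.
5 6 (10): skip — 5 and 6 already connected.
0 2 (13): add. Components now {0,1,2,3,4,5,6}
The 3rd edge added is 2 5.

2-5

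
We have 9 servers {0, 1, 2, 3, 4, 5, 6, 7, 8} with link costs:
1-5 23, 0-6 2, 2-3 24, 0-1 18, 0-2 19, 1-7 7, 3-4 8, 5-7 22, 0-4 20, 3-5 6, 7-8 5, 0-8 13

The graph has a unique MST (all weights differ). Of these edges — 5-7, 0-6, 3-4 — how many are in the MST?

2

Sort edges by weight, then run Kruskal:
0-6 (2): add — endpoints in different components.
7-8 (5): add — endpoints in different components.
3-5 (6): add — endpoints in different components.
1-7 (7): add — endpoints in different components.
3-4 (8): add — endpoints in different components.
0-8 (13): add — endpoints in different components.
0-1 (18): skip — 0 and 1 already connected.
0-2 (19): add — endpoints in different components.
0-4 (20): add — endpoints in different components.
MST edge set: {0-6, 7-8, 3-5, 1-7, 3-4, 0-8, 0-2, 0-4}.
Of the listed edges, {0-6, 3-4} are in the MST → 2.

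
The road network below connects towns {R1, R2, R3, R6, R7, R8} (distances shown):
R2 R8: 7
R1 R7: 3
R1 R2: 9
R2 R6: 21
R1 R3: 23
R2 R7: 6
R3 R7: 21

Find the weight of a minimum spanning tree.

58

Prim's algorithm from R6:
Step 1: cheapest edge leaving the tree is R2 R6 (21); add R2.
Step 2: cheapest edge leaving the tree is R2 R7 (6); add R7.
Step 3: cheapest edge leaving the tree is R1 R7 (3); add R1.
Step 4: cheapest edge leaving the tree is R2 R8 (7); add R8.
Step 5: cheapest edge leaving the tree is R3 R7 (21); add R3.
MST edges: R2 R6, R2 R7, R1 R7, R2 R8, R3 R7; total weight 21+6+3+7+21 = 58.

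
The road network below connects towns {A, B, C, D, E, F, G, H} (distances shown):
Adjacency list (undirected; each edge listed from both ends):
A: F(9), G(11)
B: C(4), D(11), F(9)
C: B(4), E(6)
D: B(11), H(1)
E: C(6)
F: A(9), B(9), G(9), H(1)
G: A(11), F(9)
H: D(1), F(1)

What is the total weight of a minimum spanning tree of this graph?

Sort edges by weight, then run Kruskal:
D H (1): add — endpoints in different components.
F H (1): add — endpoints in different components.
B C (4): add — endpoints in different components.
C E (6): add — endpoints in different components.
A F (9): add — endpoints in different components.
B F (9): add — endpoints in different components.
F G (9): add — endpoints in different components.
MST edges: D H, F H, B C, C E, A F, B F, F G; total weight 1+1+4+6+9+9+9 = 39.

39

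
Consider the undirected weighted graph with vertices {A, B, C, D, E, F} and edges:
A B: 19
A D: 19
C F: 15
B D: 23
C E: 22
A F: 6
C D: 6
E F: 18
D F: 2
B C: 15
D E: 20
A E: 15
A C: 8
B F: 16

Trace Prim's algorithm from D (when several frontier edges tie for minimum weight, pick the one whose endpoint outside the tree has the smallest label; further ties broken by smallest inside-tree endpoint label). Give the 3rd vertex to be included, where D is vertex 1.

Prim, starting at D.
Step 1: frontier [D F 2, C D 6, A D 19, D E 20, B D 23] → take D F (2); add F.
Step 2: frontier [C D 6, A D 19, D E 20, B D 23, A F 6, C F 15, B F 16, E F 18] → take A F (6); add A.
Step 3: frontier [A C 8, A E 15, A B 19, C D 6, D E 20, B D 23, C F 15, B F 16, E F 18] → take C D (6); add C.
Step 4: frontier [A E 15, A B 19, B C 15, C E 22, D E 20, B D 23, B F 16, E F 18] → take B C (15); add B.
Step 5: frontier [A E 15, C E 22, D E 20, E F 18] → take A E (15); add E.
Vertex order: D, F, A, C, B, E. The 3rd vertex is A.

A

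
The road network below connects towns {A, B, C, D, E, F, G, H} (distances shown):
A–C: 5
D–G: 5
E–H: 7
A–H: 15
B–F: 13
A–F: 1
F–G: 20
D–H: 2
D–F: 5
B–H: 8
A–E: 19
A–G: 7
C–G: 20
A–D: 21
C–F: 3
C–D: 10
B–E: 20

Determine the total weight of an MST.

31

Prim's algorithm from D:
Step 1: cheapest edge leaving the tree is D–H (2); add H.
Step 2: cheapest edge leaving the tree is D–F (5); add F.
Step 3: cheapest edge leaving the tree is A–F (1); add A.
Step 4: cheapest edge leaving the tree is C–F (3); add C.
Step 5: cheapest edge leaving the tree is D–G (5); add G.
Step 6: cheapest edge leaving the tree is E–H (7); add E.
Step 7: cheapest edge leaving the tree is B–H (8); add B.
MST edges: D–H, D–F, A–F, C–F, D–G, E–H, B–H; total weight 2+5+1+3+5+7+8 = 31.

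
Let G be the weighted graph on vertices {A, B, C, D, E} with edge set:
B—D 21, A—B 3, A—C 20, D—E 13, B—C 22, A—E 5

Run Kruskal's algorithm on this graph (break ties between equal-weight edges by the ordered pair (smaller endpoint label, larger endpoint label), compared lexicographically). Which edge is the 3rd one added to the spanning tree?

Kruskal: consider edges lightest-first.
A—B (3): add — endpoints in different components.
A—E (5): add — endpoints in different components.
D—E (13): add — endpoints in different components.
A—C (20): add — endpoints in different components.
The 3rd edge added is D—E.

D-E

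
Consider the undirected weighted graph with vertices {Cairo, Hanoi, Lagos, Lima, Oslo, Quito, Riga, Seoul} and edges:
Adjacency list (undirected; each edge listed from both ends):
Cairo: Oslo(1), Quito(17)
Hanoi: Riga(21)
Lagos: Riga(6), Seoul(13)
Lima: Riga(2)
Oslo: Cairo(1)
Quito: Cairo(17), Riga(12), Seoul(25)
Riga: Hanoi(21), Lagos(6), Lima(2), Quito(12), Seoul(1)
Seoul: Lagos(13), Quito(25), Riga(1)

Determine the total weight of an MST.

Grow the tree from Quito using Prim:
Step 1: frontier [Quito–Riga 12, Cairo–Quito 17, Quito–Seoul 25] → take Quito–Riga (12); add Riga.
Step 2: frontier [Cairo–Quito 17, Quito–Seoul 25, Riga–Seoul 1, Lima–Riga 2, Lagos–Riga 6, Hanoi–Riga 21] → take Riga–Seoul (1); add Seoul.
Step 3: frontier [Cairo–Quito 17, Lima–Riga 2, Lagos–Riga 6, Hanoi–Riga 21, Lagos–Seoul 13] → take Lima–Riga (2); add Lima.
Step 4: frontier [Cairo–Quito 17, Lagos–Riga 6, Hanoi–Riga 21, Lagos–Seoul 13] → take Lagos–Riga (6); add Lagos.
Step 5: frontier [Cairo–Quito 17, Hanoi–Riga 21] → take Cairo–Quito (17); add Cairo.
Step 6: frontier [Cairo–Oslo 1, Hanoi–Riga 21] → take Cairo–Oslo (1); add Oslo.
Step 7: frontier [Hanoi–Riga 21] → take Hanoi–Riga (21); add Hanoi.
MST edges: Quito–Riga, Riga–Seoul, Lima–Riga, Lagos–Riga, Cairo–Quito, Cairo–Oslo, Hanoi–Riga; total weight 12+1+2+6+17+1+21 = 60.

60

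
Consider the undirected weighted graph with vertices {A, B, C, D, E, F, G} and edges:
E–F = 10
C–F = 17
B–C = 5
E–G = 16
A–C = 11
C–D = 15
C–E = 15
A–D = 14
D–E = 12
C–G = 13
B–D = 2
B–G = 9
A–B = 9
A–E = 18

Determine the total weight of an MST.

47

Kruskal's algorithm — process edges by increasing weight (ties by edge label):
B–D (2): add. Components now {A} {B,D} {C} {E} {F} {G}
B–C (5): add. Components now {A} {B,C,D} {E} {F} {G}
A–B (9): add. Components now {A,B,C,D} {E} {F} {G}
B–G (9): add. Components now {A,B,C,D,G} {E} {F}
E–F (10): add. Components now {A,B,C,D,G} {E,F}
A–C (11): skip — A and C already connected.
D–E (12): add. Components now {A,B,C,D,E,F,G}
MST edges: B–D, B–C, A–B, B–G, E–F, D–E; total weight 2+5+9+9+10+12 = 47.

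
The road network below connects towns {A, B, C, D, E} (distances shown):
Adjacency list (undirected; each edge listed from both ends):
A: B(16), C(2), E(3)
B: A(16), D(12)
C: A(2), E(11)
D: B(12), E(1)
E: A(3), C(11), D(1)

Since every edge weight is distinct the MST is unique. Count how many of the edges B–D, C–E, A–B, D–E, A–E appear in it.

3

Sort edges by weight, then run Kruskal:
D–E (1): add. Components now {A} {B} {C} {D,E}
A–C (2): add. Components now {A,C} {B} {D,E}
A–E (3): add. Components now {A,C,D,E} {B}
C–E (11): skip — C and E already connected.
B–D (12): add. Components now {A,B,C,D,E}
MST edge set: {D–E, A–C, A–E, B–D}.
Of the listed edges, {B–D, D–E, A–E} are in the MST → 3.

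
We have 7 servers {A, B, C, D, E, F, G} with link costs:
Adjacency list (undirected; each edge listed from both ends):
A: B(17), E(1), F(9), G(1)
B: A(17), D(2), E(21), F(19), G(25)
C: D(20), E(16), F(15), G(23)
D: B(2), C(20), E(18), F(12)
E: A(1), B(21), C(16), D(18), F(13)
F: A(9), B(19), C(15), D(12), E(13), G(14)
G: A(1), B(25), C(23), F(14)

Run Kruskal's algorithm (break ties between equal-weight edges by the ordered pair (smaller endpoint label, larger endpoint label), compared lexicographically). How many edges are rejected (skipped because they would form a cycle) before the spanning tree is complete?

2

Sort edges by weight, then run Kruskal:
A–E (1): add — endpoints in different components.
A–G (1): add — endpoints in different components.
B–D (2): add — endpoints in different components.
A–F (9): add — endpoints in different components.
D–F (12): add — endpoints in different components.
E–F (13): skip — E and F already connected.
F–G (14): skip — F and G already connected.
C–F (15): add — endpoints in different components.
Edges rejected before the tree was complete: 2.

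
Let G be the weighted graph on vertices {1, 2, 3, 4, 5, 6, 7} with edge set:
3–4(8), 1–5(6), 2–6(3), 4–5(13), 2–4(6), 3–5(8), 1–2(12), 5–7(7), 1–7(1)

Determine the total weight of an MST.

32

Grow the tree from 7 using Prim:
Step 1: frontier [1–7 1, 5–7 7] → take 1–7 (1); add 1.
Step 2: frontier [1–5 6, 1–2 12, 5–7 7] → take 1–5 (6); add 5.
Step 3: frontier [1–2 12, 3–5 8, 4–5 13] → take 3–5 (8); add 3.
Step 4: frontier [1–2 12, 3–4 8, 4–5 13] → take 3–4 (8); add 4.
Step 5: frontier [1–2 12, 2–4 6] → take 2–4 (6); add 2.
Step 6: frontier [2–6 3] → take 2–6 (3); add 6.
MST edges: 1–7, 1–5, 3–5, 3–4, 2–4, 2–6; total weight 1+6+8+8+6+3 = 32.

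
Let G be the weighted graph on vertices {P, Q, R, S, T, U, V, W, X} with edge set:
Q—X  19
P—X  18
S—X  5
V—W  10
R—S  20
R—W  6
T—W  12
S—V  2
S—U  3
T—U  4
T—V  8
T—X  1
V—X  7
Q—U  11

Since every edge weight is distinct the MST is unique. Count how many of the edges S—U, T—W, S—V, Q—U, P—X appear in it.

Sort edges by weight, then run Kruskal:
T—X (1): add — endpoints in different components.
S—V (2): add — endpoints in different components.
S—U (3): add — endpoints in different components.
T—U (4): add — endpoints in different components.
S—X (5): skip — S and X already connected.
R—W (6): add — endpoints in different components.
V—X (7): skip — V and X already connected.
T—V (8): skip — V and T already connected.
V—W (10): add — endpoints in different components.
Q—U (11): add — endpoints in different components.
T—W (12): skip — W and T already connected.
P—X (18): add — endpoints in different components.
MST edge set: {T—X, S—V, S—U, T—U, R—W, V—W, Q—U, P—X}.
Of the listed edges, {S—U, S—V, Q—U, P—X} are in the MST → 4.

4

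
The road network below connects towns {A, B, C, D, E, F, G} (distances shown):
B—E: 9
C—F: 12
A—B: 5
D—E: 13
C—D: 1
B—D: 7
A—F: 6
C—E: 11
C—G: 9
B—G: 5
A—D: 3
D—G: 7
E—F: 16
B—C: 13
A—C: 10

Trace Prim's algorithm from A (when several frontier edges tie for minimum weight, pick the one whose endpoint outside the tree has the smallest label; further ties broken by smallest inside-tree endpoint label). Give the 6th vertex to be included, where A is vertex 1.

Prim, starting at A.
Step 1: cheapest edge leaving the tree is A—D (3); add D.
Step 2: cheapest edge leaving the tree is C—D (1); add C.
Step 3: cheapest edge leaving the tree is A—B (5); add B.
Step 4: cheapest edge leaving the tree is B—G (5); add G.
Step 5: cheapest edge leaving the tree is A—F (6); add F.
Step 6: cheapest edge leaving the tree is B—E (9); add E.
Vertex order: A, D, C, B, G, F, E. The 6th vertex is F.

F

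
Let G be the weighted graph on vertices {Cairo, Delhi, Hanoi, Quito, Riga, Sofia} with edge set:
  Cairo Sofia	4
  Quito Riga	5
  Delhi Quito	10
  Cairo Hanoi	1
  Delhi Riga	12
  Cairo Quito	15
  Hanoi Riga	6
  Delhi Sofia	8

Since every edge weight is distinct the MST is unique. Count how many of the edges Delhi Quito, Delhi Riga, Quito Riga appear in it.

Kruskal's algorithm — process edges by increasing weight (ties by edge label):
Cairo Hanoi (1): add — endpoints in different components.
Cairo Sofia (4): add — endpoints in different components.
Quito Riga (5): add — endpoints in different components.
Hanoi Riga (6): add — endpoints in different components.
Delhi Sofia (8): add — endpoints in different components.
MST edge set: {Cairo Hanoi, Cairo Sofia, Quito Riga, Hanoi Riga, Delhi Sofia}.
Of the listed edges, {Quito Riga} are in the MST → 1.

1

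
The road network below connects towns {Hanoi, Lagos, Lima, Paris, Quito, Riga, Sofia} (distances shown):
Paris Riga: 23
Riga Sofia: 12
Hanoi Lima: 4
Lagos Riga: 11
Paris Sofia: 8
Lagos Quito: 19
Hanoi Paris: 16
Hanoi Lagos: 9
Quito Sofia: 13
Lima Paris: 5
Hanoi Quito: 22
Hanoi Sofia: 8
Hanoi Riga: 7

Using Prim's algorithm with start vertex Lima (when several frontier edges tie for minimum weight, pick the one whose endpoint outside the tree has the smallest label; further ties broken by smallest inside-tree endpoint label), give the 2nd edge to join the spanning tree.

Prim, starting at Lima.
Step 1: frontier [Hanoi Lima 4, Lima Paris 5] → take Hanoi Lima (4); add Hanoi.
Step 2: frontier [Hanoi Riga 7, Hanoi Sofia 8, Hanoi Lagos 9, Hanoi Paris 16, Hanoi Quito 22, Lima Paris 5] → take Lima Paris (5); add Paris.
Step 3: frontier [Hanoi Riga 7, Hanoi Sofia 8, Hanoi Lagos 9, Hanoi Quito 22, Paris Sofia 8, Paris Riga 23] → take Hanoi Riga (7); add Riga.
Step 4: frontier [Hanoi Sofia 8, Hanoi Lagos 9, Hanoi Quito 22, Paris Sofia 8, Lagos Riga 11, Riga Sofia 12] → take Hanoi Sofia (8); add Sofia.
Step 5: frontier [Hanoi Lagos 9, Hanoi Quito 22, Lagos Riga 11, Quito Sofia 13] → take Hanoi Lagos (9); add Lagos.
Step 6: frontier [Hanoi Quito 22, Lagos Quito 19, Quito Sofia 13] → take Quito Sofia (13); add Quito.
The 2nd edge added is Lima Paris.

Lima-Paris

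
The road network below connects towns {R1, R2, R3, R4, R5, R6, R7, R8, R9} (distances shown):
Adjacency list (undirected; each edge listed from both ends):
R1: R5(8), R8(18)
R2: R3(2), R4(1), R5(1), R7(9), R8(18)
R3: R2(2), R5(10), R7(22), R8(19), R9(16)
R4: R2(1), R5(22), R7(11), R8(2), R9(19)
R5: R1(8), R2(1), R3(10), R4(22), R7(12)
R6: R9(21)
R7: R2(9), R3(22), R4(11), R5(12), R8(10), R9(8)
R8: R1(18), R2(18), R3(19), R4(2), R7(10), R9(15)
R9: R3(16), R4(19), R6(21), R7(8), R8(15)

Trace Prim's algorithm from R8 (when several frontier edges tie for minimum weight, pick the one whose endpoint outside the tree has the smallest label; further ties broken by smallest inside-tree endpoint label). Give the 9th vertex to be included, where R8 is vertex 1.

Prim, starting at R8.
Step 1: cheapest edge leaving the tree is R4 R8 (2); add R4.
Step 2: cheapest edge leaving the tree is R2 R4 (1); add R2.
Step 3: cheapest edge leaving the tree is R2 R5 (1); add R5.
Step 4: cheapest edge leaving the tree is R2 R3 (2); add R3.
Step 5: cheapest edge leaving the tree is R1 R5 (8); add R1.
Step 6: cheapest edge leaving the tree is R2 R7 (9); add R7.
Step 7: cheapest edge leaving the tree is R7 R9 (8); add R9.
Step 8: cheapest edge leaving the tree is R6 R9 (21); add R6.
Vertex order: R8, R4, R2, R5, R3, R1, R7, R9, R6. The 9th vertex is R6.

R6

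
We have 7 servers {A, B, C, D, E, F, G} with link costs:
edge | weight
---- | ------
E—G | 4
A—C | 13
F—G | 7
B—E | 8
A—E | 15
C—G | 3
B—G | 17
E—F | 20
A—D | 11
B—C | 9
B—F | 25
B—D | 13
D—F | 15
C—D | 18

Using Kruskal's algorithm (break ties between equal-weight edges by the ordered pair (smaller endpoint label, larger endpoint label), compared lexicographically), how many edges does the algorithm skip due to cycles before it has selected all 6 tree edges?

Kruskal's algorithm — process edges by increasing weight (ties by edge label):
C—G (3): add — endpoints in different components.
E—G (4): add — endpoints in different components.
F—G (7): add — endpoints in different components.
B—E (8): add — endpoints in different components.
B—C (9): skip — B and C already connected.
A—D (11): add — endpoints in different components.
A—C (13): add — endpoints in different components.
Edges rejected before the tree was complete: 1.

1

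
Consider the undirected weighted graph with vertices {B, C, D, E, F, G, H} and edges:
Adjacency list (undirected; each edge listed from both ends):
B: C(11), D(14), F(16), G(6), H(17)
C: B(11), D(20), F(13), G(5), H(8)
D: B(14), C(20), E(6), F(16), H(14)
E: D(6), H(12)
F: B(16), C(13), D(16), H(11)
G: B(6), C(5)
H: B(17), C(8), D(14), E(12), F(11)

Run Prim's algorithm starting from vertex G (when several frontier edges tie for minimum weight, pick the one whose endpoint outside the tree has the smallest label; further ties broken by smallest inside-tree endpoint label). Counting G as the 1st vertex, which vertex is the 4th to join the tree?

H

Prim's algorithm from G:
Step 1: cheapest edge leaving the tree is C—G (5); add C.
Step 2: cheapest edge leaving the tree is B—G (6); add B.
Step 3: cheapest edge leaving the tree is C—H (8); add H.
Step 4: cheapest edge leaving the tree is F—H (11); add F.
Step 5: cheapest edge leaving the tree is E—H (12); add E.
Step 6: cheapest edge leaving the tree is D—E (6); add D.
Vertex order: G, C, B, H, F, E, D. The 4th vertex is H.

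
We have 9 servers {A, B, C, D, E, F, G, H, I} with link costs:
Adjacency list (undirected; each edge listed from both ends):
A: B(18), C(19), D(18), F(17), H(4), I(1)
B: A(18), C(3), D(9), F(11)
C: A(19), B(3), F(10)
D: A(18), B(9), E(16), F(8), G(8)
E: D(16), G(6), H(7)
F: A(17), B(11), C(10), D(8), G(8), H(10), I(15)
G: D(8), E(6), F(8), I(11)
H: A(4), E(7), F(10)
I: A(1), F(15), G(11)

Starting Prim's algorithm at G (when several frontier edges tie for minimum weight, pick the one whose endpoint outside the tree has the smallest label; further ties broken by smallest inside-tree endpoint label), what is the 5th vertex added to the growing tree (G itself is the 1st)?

Prim, starting at G.
Step 1: cheapest edge leaving the tree is E G (6); add E.
Step 2: cheapest edge leaving the tree is E H (7); add H.
Step 3: cheapest edge leaving the tree is A H (4); add A.
Step 4: cheapest edge leaving the tree is A I (1); add I.
Step 5: cheapest edge leaving the tree is D G (8); add D.
Step 6: cheapest edge leaving the tree is D F (8); add F.
Step 7: cheapest edge leaving the tree is B D (9); add B.
Step 8: cheapest edge leaving the tree is B C (3); add C.
Vertex order: G, E, H, A, I, D, F, B, C. The 5th vertex is I.

I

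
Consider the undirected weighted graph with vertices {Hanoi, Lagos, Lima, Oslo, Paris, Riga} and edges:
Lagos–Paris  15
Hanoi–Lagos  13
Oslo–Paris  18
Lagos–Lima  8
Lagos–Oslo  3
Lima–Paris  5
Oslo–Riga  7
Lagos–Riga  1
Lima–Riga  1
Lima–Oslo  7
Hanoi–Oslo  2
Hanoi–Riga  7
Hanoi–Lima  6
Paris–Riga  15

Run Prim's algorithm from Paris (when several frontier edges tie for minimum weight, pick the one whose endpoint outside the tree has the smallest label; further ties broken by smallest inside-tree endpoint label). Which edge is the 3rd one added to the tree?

Lagos-Riga

Prim, starting at Paris.
Step 1: frontier [Lima–Paris 5, Lagos–Paris 15, Paris–Riga 15, Oslo–Paris 18] → take Lima–Paris (5); add Lima.
Step 2: frontier [Lima–Riga 1, Hanoi–Lima 6, Lima–Oslo 7, Lagos–Lima 8, Lagos–Paris 15, Paris–Riga 15, Oslo–Paris 18] → take Lima–Riga (1); add Riga.
Step 3: frontier [Hanoi–Lima 6, Lima–Oslo 7, Lagos–Lima 8, Lagos–Paris 15, Oslo–Paris 18, Lagos–Riga 1, Hanoi–Riga 7, Oslo–Riga 7] → take Lagos–Riga (1); add Lagos.
Step 4: frontier [Lagos–Oslo 3, Hanoi–Lagos 13, Hanoi–Lima 6, Lima–Oslo 7, Oslo–Paris 18, Hanoi–Riga 7, Oslo–Riga 7] → take Lagos–Oslo (3); add Oslo.
Step 5: frontier [Hanoi–Lagos 13, Hanoi–Lima 6, Hanoi–Oslo 2, Hanoi–Riga 7] → take Hanoi–Oslo (2); add Hanoi.
The 3rd edge added is Lagos–Riga.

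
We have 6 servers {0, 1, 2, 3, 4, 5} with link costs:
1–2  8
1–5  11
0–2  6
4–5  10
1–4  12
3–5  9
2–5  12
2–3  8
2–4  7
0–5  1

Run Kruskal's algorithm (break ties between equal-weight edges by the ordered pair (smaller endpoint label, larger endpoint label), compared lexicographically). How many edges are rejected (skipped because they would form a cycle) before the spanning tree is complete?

0

Kruskal: consider edges lightest-first.
0–5 (1): add. Components now {0,5} {1} {2} {3} {4}
0–2 (6): add. Components now {0,2,5} {1} {3} {4}
2–4 (7): add. Components now {0,2,4,5} {1} {3}
1–2 (8): add. Components now {0,1,2,4,5} {3}
2–3 (8): add. Components now {0,1,2,3,4,5}
Edges rejected before the tree was complete: 0.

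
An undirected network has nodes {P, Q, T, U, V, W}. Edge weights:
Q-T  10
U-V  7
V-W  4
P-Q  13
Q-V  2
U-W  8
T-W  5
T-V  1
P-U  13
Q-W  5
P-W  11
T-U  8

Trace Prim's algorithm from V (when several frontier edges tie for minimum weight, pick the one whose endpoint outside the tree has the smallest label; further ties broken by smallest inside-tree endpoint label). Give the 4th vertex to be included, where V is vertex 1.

Prim's algorithm from V:
Step 1: cheapest edge leaving the tree is T-V (1); add T.
Step 2: cheapest edge leaving the tree is Q-V (2); add Q.
Step 3: cheapest edge leaving the tree is V-W (4); add W.
Step 4: cheapest edge leaving the tree is U-V (7); add U.
Step 5: cheapest edge leaving the tree is P-W (11); add P.
Vertex order: V, T, Q, W, U, P. The 4th vertex is W.

W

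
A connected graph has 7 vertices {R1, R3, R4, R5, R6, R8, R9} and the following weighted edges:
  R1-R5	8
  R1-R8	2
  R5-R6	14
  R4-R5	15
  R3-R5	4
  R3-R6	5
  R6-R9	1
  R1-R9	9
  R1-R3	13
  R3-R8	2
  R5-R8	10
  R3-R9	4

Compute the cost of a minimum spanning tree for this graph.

Grow the tree from R4 using Prim:
Step 1: cheapest edge leaving the tree is R4-R5 (15); add R5.
Step 2: cheapest edge leaving the tree is R3-R5 (4); add R3.
Step 3: cheapest edge leaving the tree is R3-R8 (2); add R8.
Step 4: cheapest edge leaving the tree is R1-R8 (2); add R1.
Step 5: cheapest edge leaving the tree is R3-R9 (4); add R9.
Step 6: cheapest edge leaving the tree is R6-R9 (1); add R6.
MST edges: R4-R5, R3-R5, R3-R8, R1-R8, R3-R9, R6-R9; total weight 15+4+2+2+4+1 = 28.

28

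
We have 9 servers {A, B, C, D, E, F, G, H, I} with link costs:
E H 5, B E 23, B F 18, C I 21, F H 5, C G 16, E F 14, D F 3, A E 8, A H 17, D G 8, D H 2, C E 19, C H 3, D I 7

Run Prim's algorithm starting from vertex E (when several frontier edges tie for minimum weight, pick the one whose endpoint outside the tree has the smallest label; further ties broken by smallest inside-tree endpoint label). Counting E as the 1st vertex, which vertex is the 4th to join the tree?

Prim's algorithm from E:
Step 1: cheapest edge leaving the tree is E H (5); add H.
Step 2: cheapest edge leaving the tree is D H (2); add D.
Step 3: cheapest edge leaving the tree is C H (3); add C.
Step 4: cheapest edge leaving the tree is D F (3); add F.
Step 5: cheapest edge leaving the tree is D I (7); add I.
Step 6: cheapest edge leaving the tree is A E (8); add A.
Step 7: cheapest edge leaving the tree is D G (8); add G.
Step 8: cheapest edge leaving the tree is B F (18); add B.
Vertex order: E, H, D, C, F, I, A, G, B. The 4th vertex is C.

C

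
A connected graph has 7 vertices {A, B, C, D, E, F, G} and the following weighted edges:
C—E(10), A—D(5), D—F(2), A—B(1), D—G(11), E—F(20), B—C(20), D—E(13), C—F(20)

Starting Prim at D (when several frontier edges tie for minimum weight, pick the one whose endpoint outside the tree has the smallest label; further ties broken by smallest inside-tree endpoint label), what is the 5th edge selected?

D-E

Prim, starting at D.
Step 1: frontier [D—F 2, A—D 5, D—G 11, D—E 13] → take D—F (2); add F.
Step 2: frontier [A—D 5, D—G 11, D—E 13, C—F 20, E—F 20] → take A—D (5); add A.
Step 3: frontier [A—B 1, D—G 11, D—E 13, C—F 20, E—F 20] → take A—B (1); add B.
Step 4: frontier [B—C 20, D—G 11, D—E 13, C—F 20, E—F 20] → take D—G (11); add G.
Step 5: frontier [B—C 20, D—E 13, C—F 20, E—F 20] → take D—E (13); add E.
Step 6: frontier [B—C 20, C—E 10, C—F 20] → take C—E (10); add C.
The 5th edge added is D—E.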